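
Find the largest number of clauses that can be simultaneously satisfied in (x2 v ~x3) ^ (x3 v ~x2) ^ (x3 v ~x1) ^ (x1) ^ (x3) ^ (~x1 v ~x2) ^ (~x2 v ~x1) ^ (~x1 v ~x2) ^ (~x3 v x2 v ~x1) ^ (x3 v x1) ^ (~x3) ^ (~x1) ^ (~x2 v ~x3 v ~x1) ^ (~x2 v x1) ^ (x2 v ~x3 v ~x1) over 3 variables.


Enumerate all 8 truth assignments.
For each, count how many of the 15 clauses are satisfied.
The formula is not fully satisfiable, so the maximum is below 15.
Maximum simultaneously satisfiable clauses = 12.

12


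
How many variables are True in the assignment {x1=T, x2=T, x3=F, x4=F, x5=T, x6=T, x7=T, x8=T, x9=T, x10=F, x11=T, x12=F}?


The weight is the number of variables assigned True.
True variables: x1, x2, x5, x6, x7, x8, x9, x11.
Weight = 8.

8


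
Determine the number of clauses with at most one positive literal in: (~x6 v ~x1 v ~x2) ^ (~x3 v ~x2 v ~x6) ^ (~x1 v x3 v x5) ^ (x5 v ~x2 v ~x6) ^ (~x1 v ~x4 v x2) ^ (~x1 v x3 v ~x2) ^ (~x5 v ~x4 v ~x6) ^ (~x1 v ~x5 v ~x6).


A Horn clause has at most one positive literal.
Clause 1: 0 positive lit(s) -> Horn
Clause 2: 0 positive lit(s) -> Horn
Clause 3: 2 positive lit(s) -> not Horn
Clause 4: 1 positive lit(s) -> Horn
Clause 5: 1 positive lit(s) -> Horn
Clause 6: 1 positive lit(s) -> Horn
Clause 7: 0 positive lit(s) -> Horn
Clause 8: 0 positive lit(s) -> Horn
Total Horn clauses = 7.

7


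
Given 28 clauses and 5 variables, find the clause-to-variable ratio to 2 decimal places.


Clause-to-variable ratio = clauses / variables.
28 / 5 = 5.6.

5.6


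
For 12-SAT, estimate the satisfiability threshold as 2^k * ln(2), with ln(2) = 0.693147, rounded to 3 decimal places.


Using the asymptotic formula: threshold ~ 2^k * ln(2).
2^12 = 4096.
4096 * 0.693147 = 2839.13.

2839.13


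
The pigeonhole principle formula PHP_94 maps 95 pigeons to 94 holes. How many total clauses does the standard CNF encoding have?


The PHP encoding has two parts:
1) At-least-one-hole clauses: 95 (one per pigeon, each with 94 literals).
2) At-most-one-pigeon-per-hole clauses: 94 holes * C(95,2) = 94 * 4465 = 419710.
Total clauses = 95 + 419710 = 419805.

419805


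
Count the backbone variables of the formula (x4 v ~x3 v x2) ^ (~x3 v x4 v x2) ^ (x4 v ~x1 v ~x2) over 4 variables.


Find all satisfying assignments: 12 model(s).
Check which variables have the same value in every model.
No variable is fixed across all models.
Backbone size = 0.

0


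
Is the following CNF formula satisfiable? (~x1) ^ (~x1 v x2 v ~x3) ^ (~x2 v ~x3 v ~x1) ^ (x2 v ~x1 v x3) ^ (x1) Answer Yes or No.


Check all 8 possible truth assignments.
Number of satisfying assignments found: 0.
The formula is unsatisfiable.

No


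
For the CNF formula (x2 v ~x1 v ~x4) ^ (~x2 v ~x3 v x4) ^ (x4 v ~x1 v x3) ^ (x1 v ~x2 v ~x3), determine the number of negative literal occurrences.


Scan each clause for negated literals.
Clause 1: 2 negative; Clause 2: 2 negative; Clause 3: 1 negative; Clause 4: 2 negative.
Total negative literal occurrences = 7.

7


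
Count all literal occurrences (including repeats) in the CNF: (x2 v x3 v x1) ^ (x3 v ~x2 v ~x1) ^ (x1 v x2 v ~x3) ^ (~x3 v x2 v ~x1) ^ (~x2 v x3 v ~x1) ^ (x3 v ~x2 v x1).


Clause lengths: 3, 3, 3, 3, 3, 3.
Sum = 3 + 3 + 3 + 3 + 3 + 3 = 18.

18


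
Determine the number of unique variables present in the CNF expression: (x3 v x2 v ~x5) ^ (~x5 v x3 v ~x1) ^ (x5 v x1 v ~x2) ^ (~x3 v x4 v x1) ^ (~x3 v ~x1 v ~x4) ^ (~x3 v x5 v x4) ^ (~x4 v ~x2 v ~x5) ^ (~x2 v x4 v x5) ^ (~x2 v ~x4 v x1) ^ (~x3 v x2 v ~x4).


Identify each distinct variable in the formula.
Variables found: x1, x2, x3, x4, x5.
Total distinct variables = 5.

5


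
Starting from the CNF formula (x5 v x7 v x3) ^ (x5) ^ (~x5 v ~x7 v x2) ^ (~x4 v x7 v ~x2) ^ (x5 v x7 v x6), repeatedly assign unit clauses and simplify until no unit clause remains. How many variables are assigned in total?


Unit propagation repeatedly assigns the literal in any unit clause, then simplifies.
Assignments in order: x5 = T.
No further unit clauses remain.
Total variables assigned = 1.

1


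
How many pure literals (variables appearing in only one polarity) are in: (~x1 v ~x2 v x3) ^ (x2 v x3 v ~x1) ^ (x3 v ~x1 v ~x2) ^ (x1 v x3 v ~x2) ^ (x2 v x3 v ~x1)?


A pure literal appears in only one polarity across all clauses.
Pure literals: x3 (positive only).
Count = 1.

1


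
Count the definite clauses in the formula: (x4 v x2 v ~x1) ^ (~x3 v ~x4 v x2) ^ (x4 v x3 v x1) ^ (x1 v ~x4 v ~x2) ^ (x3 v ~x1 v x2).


A definite clause has exactly one positive literal.
Clause 1: 2 positive -> not definite
Clause 2: 1 positive -> definite
Clause 3: 3 positive -> not definite
Clause 4: 1 positive -> definite
Clause 5: 2 positive -> not definite
Definite clause count = 2.

2


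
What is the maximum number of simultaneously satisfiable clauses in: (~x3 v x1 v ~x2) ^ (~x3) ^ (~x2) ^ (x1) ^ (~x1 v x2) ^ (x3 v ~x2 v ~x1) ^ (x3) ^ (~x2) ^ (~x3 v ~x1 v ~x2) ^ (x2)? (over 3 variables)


Enumerate all 8 truth assignments.
For each, count how many of the 10 clauses are satisfied.
The formula is not fully satisfiable, so the maximum is below 10.
Maximum simultaneously satisfiable clauses = 7.

7


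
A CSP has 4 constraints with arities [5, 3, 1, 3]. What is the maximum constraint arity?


The arities are: 5, 3, 1, 3.
Scan for the maximum value.
Maximum arity = 5.

5


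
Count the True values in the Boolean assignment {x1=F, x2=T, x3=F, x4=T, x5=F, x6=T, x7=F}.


The weight is the number of variables assigned True.
True variables: x2, x4, x6.
Weight = 3.

3


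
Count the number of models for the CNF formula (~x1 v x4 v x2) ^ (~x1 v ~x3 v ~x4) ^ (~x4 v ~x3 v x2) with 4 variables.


Enumerate all 16 truth assignments over 4 variables.
Test each against every clause.
Satisfying assignments found: 11.

11


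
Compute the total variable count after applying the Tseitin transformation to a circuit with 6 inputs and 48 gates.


The Tseitin transformation introduces one auxiliary variable per gate.
Total variables = inputs + gates = 6 + 48 = 54.

54


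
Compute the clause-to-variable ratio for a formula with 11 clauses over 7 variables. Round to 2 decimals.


Clause-to-variable ratio = clauses / variables.
11 / 7 = 1.57.

1.57


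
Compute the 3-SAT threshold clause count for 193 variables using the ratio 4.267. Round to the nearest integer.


The 3-SAT phase transition occurs at approximately 4.267 clauses per variable.
m = 4.267 * 193 = 823.531.
Rounded to nearest integer: 824.

824


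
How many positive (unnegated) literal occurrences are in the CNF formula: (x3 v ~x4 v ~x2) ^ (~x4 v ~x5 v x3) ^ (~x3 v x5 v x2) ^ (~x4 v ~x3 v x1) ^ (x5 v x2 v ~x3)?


Scan each clause for unnegated literals.
Clause 1: 1 positive; Clause 2: 1 positive; Clause 3: 2 positive; Clause 4: 1 positive; Clause 5: 2 positive.
Total positive literal occurrences = 7.

7


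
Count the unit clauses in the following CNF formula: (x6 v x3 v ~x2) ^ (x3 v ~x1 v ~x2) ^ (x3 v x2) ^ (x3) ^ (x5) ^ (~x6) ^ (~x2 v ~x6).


A unit clause contains exactly one literal.
Unit clauses found: (x3), (x5), (~x6).
Count = 3.

3


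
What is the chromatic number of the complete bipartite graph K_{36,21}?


K_{36,21} is bipartite by definition: the two parts are independent sets, with every edge crossing between them.
Color all vertices in one part with color 1 and all vertices in the other part with color 2.
Since the graph has at least one edge, one color does not suffice.
Chromatic number = 2.

2


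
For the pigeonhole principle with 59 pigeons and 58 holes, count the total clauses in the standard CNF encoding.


The PHP encoding has two parts:
1) At-least-one-hole clauses: 59 (one per pigeon, each with 58 literals).
2) At-most-one-pigeon-per-hole clauses: 58 holes * C(59,2) = 58 * 1711 = 99238.
Total clauses = 59 + 99238 = 99297.

99297


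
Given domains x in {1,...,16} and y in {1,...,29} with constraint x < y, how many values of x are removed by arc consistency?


For the constraint x < y, x needs a supporting value in y's domain.
x can be at most 28 (one less than y's maximum).
Valid x values from domain: 16 out of 16.
Pruned = 16 - 16 = 0.

0


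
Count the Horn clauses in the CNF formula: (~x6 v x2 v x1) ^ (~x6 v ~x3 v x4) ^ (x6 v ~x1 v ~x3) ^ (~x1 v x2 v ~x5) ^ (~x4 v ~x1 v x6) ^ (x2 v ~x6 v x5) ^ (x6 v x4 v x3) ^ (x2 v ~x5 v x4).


A Horn clause has at most one positive literal.
Clause 1: 2 positive lit(s) -> not Horn
Clause 2: 1 positive lit(s) -> Horn
Clause 3: 1 positive lit(s) -> Horn
Clause 4: 1 positive lit(s) -> Horn
Clause 5: 1 positive lit(s) -> Horn
Clause 6: 2 positive lit(s) -> not Horn
Clause 7: 3 positive lit(s) -> not Horn
Clause 8: 2 positive lit(s) -> not Horn
Total Horn clauses = 4.

4


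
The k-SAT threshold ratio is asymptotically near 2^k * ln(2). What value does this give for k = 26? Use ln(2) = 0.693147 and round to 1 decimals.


Using the asymptotic formula: threshold ~ 2^k * ln(2).
2^26 = 67108864.
67108864 * 0.693147 = 46516307.8.

46516307.8


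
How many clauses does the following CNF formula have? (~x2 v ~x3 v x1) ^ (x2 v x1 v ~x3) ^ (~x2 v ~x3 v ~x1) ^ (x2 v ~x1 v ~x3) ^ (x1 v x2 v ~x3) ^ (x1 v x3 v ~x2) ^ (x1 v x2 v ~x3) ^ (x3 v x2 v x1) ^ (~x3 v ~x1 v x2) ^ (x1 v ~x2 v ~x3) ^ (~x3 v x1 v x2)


Each group enclosed in parentheses joined by ^ is one clause.
Counting the conjuncts: 11 clauses.

11


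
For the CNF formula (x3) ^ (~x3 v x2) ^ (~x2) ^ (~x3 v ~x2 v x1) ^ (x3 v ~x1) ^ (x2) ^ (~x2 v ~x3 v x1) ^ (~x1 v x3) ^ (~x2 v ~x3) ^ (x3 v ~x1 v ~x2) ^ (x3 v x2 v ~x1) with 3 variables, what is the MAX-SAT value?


Enumerate all 8 truth assignments.
For each, count how many of the 11 clauses are satisfied.
The formula is not fully satisfiable, so the maximum is below 11.
Maximum simultaneously satisfiable clauses = 9.

9


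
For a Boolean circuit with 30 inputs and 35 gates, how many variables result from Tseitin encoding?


The Tseitin transformation introduces one auxiliary variable per gate.
Total variables = inputs + gates = 30 + 35 = 65.

65


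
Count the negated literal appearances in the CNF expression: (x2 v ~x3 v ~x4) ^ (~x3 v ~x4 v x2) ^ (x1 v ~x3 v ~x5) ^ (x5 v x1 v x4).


Scan each clause for negated literals.
Clause 1: 2 negative; Clause 2: 2 negative; Clause 3: 2 negative; Clause 4: 0 negative.
Total negative literal occurrences = 6.

6


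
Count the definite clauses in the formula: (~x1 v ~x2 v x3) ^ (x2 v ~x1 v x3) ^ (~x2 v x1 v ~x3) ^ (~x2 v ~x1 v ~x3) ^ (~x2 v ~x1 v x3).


A definite clause has exactly one positive literal.
Clause 1: 1 positive -> definite
Clause 2: 2 positive -> not definite
Clause 3: 1 positive -> definite
Clause 4: 0 positive -> not definite
Clause 5: 1 positive -> definite
Definite clause count = 3.

3


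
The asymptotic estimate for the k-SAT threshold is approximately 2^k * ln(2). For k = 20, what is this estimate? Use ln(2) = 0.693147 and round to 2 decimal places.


Using the asymptotic formula: threshold ~ 2^k * ln(2).
2^20 = 1048576.
1048576 * 0.693147 = 726817.31.

726817.31


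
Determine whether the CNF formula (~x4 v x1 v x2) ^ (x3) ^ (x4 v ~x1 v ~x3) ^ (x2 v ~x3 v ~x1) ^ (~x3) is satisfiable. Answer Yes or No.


Check all 16 possible truth assignments.
Number of satisfying assignments found: 0.
The formula is unsatisfiable.

No


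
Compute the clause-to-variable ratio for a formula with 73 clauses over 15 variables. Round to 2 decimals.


Clause-to-variable ratio = clauses / variables.
73 / 15 = 4.87.

4.87


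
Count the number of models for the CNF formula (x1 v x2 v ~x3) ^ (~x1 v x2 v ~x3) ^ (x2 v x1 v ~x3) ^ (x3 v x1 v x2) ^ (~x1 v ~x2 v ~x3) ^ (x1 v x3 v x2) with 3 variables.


Enumerate all 8 truth assignments over 3 variables.
Test each against every clause.
Satisfying assignments found: 4.

4


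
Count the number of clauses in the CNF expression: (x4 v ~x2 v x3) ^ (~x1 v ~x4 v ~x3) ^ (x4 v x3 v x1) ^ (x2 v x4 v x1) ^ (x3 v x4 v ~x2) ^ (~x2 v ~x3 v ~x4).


Each group enclosed in parentheses joined by ^ is one clause.
Counting the conjuncts: 6 clauses.

6


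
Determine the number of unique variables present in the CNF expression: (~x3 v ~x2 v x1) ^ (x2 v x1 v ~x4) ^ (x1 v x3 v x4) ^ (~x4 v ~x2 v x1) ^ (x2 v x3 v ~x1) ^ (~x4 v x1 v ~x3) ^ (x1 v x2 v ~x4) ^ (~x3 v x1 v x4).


Identify each distinct variable in the formula.
Variables found: x1, x2, x3, x4.
Total distinct variables = 4.

4


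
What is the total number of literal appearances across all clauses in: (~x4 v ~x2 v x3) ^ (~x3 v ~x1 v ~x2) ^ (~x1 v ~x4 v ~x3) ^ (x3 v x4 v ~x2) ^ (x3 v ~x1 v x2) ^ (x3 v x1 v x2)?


Clause lengths: 3, 3, 3, 3, 3, 3.
Sum = 3 + 3 + 3 + 3 + 3 + 3 = 18.

18


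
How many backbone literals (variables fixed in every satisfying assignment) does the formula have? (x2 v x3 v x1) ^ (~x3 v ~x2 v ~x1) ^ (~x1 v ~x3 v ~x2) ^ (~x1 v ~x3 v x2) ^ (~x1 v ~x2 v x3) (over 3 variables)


Find all satisfying assignments: 4 model(s).
Check which variables have the same value in every model.
No variable is fixed across all models.
Backbone size = 0.

0


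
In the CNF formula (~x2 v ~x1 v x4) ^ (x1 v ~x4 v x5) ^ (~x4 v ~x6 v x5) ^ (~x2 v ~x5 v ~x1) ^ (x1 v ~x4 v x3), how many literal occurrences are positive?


Scan each clause for unnegated literals.
Clause 1: 1 positive; Clause 2: 2 positive; Clause 3: 1 positive; Clause 4: 0 positive; Clause 5: 2 positive.
Total positive literal occurrences = 6.

6


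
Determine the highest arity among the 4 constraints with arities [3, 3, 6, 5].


The arities are: 3, 3, 6, 5.
Scan for the maximum value.
Maximum arity = 6.

6


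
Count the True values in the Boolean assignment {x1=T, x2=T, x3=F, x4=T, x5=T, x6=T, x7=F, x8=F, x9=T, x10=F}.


The weight is the number of variables assigned True.
True variables: x1, x2, x4, x5, x6, x9.
Weight = 6.

6


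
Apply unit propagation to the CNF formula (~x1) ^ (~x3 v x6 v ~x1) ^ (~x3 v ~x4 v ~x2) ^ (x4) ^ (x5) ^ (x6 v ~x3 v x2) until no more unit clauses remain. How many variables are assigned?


Unit propagation repeatedly assigns the literal in any unit clause, then simplifies.
Assignments in order: x1 = F, x4 = T, x5 = T.
No further unit clauses remain.
Total variables assigned = 3.

3


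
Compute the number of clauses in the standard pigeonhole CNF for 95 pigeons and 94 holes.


The PHP encoding has two parts:
1) At-least-one-hole clauses: 95 (one per pigeon, each with 94 literals).
2) At-most-one-pigeon-per-hole clauses: 94 holes * C(95,2) = 94 * 4465 = 419710.
Total clauses = 95 + 419710 = 419805.

419805


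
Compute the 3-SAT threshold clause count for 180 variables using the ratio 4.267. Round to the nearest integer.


The 3-SAT phase transition occurs at approximately 4.267 clauses per variable.
m = 4.267 * 180 = 768.06.
Rounded to nearest integer: 768.

768


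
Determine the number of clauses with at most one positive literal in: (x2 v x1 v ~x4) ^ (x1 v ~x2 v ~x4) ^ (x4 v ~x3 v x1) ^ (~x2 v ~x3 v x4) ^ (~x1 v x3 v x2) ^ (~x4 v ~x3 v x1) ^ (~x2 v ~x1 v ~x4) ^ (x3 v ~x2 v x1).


A Horn clause has at most one positive literal.
Clause 1: 2 positive lit(s) -> not Horn
Clause 2: 1 positive lit(s) -> Horn
Clause 3: 2 positive lit(s) -> not Horn
Clause 4: 1 positive lit(s) -> Horn
Clause 5: 2 positive lit(s) -> not Horn
Clause 6: 1 positive lit(s) -> Horn
Clause 7: 0 positive lit(s) -> Horn
Clause 8: 2 positive lit(s) -> not Horn
Total Horn clauses = 4.

4


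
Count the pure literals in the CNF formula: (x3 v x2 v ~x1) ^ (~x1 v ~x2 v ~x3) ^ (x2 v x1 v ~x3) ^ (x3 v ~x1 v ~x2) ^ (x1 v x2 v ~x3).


A pure literal appears in only one polarity across all clauses.
No pure literals found.
Count = 0.

0


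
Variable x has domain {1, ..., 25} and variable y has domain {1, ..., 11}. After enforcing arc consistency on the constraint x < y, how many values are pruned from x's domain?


For the constraint x < y, x needs a supporting value in y's domain.
x can be at most 10 (one less than y's maximum).
Valid x values from domain: 10 out of 25.
Pruned = 25 - 10 = 15.

15


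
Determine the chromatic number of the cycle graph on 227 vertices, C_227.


An odd cycle cannot be 2-colored: alternating two colors around the cycle returns to the start with a conflict.
Since 227 is odd, three colors are required (and three suffice).
Chromatic number = 3.

3


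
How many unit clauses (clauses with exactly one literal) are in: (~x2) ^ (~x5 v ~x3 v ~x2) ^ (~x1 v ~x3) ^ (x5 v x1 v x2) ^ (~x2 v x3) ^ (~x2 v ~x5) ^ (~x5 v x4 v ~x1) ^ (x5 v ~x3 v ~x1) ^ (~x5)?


A unit clause contains exactly one literal.
Unit clauses found: (~x2), (~x5).
Count = 2.

2


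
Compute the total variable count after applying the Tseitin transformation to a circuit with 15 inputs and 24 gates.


The Tseitin transformation introduces one auxiliary variable per gate.
Total variables = inputs + gates = 15 + 24 = 39.

39


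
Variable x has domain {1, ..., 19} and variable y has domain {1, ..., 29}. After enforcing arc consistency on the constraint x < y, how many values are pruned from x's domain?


For the constraint x < y, x needs a supporting value in y's domain.
x can be at most 28 (one less than y's maximum).
Valid x values from domain: 19 out of 19.
Pruned = 19 - 19 = 0.

0


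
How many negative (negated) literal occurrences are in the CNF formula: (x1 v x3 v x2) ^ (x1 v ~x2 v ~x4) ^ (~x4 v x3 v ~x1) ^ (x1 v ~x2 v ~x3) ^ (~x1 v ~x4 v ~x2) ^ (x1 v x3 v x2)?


Scan each clause for negated literals.
Clause 1: 0 negative; Clause 2: 2 negative; Clause 3: 2 negative; Clause 4: 2 negative; Clause 5: 3 negative; Clause 6: 0 negative.
Total negative literal occurrences = 9.

9


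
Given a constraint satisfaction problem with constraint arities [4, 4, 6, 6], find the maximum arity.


The arities are: 4, 4, 6, 6.
Scan for the maximum value.
Maximum arity = 6.

6


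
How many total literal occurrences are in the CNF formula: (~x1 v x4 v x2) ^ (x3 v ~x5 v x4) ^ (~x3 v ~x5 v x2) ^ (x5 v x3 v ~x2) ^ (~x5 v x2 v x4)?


Clause lengths: 3, 3, 3, 3, 3.
Sum = 3 + 3 + 3 + 3 + 3 = 15.

15


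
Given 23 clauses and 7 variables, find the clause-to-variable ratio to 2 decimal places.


Clause-to-variable ratio = clauses / variables.
23 / 7 = 3.29.

3.29


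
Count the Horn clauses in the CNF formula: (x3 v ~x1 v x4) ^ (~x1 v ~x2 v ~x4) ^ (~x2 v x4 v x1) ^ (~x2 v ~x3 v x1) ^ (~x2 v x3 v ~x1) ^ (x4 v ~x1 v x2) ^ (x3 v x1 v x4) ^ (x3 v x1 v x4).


A Horn clause has at most one positive literal.
Clause 1: 2 positive lit(s) -> not Horn
Clause 2: 0 positive lit(s) -> Horn
Clause 3: 2 positive lit(s) -> not Horn
Clause 4: 1 positive lit(s) -> Horn
Clause 5: 1 positive lit(s) -> Horn
Clause 6: 2 positive lit(s) -> not Horn
Clause 7: 3 positive lit(s) -> not Horn
Clause 8: 3 positive lit(s) -> not Horn
Total Horn clauses = 3.

3


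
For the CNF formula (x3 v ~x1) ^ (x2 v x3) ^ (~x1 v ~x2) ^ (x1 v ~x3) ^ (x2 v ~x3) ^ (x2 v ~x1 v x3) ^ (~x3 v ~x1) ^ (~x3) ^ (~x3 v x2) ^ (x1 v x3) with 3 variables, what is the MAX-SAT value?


Enumerate all 8 truth assignments.
For each, count how many of the 10 clauses are satisfied.
The formula is not fully satisfiable, so the maximum is below 10.
Maximum simultaneously satisfiable clauses = 9.

9


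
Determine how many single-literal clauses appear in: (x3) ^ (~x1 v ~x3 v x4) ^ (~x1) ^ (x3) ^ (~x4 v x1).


A unit clause contains exactly one literal.
Unit clauses found: (x3), (~x1), (x3).
Count = 3.

3


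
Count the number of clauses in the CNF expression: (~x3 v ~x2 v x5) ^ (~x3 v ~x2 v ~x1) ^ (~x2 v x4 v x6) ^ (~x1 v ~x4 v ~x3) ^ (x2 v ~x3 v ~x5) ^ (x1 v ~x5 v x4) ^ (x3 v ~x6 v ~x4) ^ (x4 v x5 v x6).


Each group enclosed in parentheses joined by ^ is one clause.
Counting the conjuncts: 8 clauses.

8


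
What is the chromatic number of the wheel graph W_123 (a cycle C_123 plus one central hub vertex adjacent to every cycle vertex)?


W_123 consists of the cycle C_123 together with a hub vertex adjacent to every cycle vertex.
The cycle C_123 needs 3 colors (odd cycle -> 3).
The hub is adjacent to every cycle vertex, so it must receive a new color distinct from all of them.
Chromatic number = 3 + 1 = 4.

4


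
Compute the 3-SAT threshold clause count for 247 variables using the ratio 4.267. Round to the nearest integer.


The 3-SAT phase transition occurs at approximately 4.267 clauses per variable.
m = 4.267 * 247 = 1053.949.
Rounded to nearest integer: 1054.

1054


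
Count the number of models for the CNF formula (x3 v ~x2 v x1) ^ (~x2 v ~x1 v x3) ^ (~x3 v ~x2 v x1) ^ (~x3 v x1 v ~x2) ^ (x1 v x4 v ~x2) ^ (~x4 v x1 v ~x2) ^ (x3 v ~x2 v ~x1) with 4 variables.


Enumerate all 16 truth assignments over 4 variables.
Test each against every clause.
Satisfying assignments found: 10.

10


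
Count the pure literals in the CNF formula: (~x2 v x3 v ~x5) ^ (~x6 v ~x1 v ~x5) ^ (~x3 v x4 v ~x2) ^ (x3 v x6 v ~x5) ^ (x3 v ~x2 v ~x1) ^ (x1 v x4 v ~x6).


A pure literal appears in only one polarity across all clauses.
Pure literals: x2 (negative only), x4 (positive only), x5 (negative only).
Count = 3.

3


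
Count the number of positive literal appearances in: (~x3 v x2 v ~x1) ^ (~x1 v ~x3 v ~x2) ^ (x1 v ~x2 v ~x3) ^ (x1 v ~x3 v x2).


Scan each clause for unnegated literals.
Clause 1: 1 positive; Clause 2: 0 positive; Clause 3: 1 positive; Clause 4: 2 positive.
Total positive literal occurrences = 4.

4


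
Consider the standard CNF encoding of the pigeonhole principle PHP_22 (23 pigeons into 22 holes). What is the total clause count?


The PHP encoding has two parts:
1) At-least-one-hole clauses: 23 (one per pigeon, each with 22 literals).
2) At-most-one-pigeon-per-hole clauses: 22 holes * C(23,2) = 22 * 253 = 5566.
Total clauses = 23 + 5566 = 5589.

5589


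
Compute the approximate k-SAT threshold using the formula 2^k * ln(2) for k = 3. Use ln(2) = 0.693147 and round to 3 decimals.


Using the asymptotic formula: threshold ~ 2^k * ln(2).
2^3 = 8.
8 * 0.693147 = 5.545.

5.545


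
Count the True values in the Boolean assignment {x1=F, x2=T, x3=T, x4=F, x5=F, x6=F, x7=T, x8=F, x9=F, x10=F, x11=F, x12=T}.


The weight is the number of variables assigned True.
True variables: x2, x3, x7, x12.
Weight = 4.

4


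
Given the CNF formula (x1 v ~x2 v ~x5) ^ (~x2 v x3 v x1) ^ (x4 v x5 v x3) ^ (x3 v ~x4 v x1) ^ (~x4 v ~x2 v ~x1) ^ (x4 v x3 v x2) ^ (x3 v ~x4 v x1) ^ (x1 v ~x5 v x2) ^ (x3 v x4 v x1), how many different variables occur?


Identify each distinct variable in the formula.
Variables found: x1, x2, x3, x4, x5.
Total distinct variables = 5.

5


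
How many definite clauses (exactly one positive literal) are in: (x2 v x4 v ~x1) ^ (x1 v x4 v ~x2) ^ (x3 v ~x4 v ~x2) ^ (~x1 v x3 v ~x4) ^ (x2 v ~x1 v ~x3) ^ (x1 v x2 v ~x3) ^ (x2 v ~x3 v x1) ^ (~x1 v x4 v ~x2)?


A definite clause has exactly one positive literal.
Clause 1: 2 positive -> not definite
Clause 2: 2 positive -> not definite
Clause 3: 1 positive -> definite
Clause 4: 1 positive -> definite
Clause 5: 1 positive -> definite
Clause 6: 2 positive -> not definite
Clause 7: 2 positive -> not definite
Clause 8: 1 positive -> definite
Definite clause count = 4.

4


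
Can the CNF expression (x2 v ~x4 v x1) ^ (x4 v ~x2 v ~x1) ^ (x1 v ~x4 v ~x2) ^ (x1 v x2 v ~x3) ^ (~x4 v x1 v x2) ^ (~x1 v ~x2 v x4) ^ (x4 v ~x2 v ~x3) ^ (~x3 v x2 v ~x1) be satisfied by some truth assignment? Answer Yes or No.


Check all 16 possible truth assignments.
Number of satisfying assignments found: 6.
The formula is satisfiable.

Yes


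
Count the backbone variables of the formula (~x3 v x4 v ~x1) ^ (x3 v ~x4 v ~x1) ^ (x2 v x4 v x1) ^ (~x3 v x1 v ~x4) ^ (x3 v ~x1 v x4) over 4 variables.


Find all satisfying assignments: 6 model(s).
Check which variables have the same value in every model.
No variable is fixed across all models.
Backbone size = 0.

0


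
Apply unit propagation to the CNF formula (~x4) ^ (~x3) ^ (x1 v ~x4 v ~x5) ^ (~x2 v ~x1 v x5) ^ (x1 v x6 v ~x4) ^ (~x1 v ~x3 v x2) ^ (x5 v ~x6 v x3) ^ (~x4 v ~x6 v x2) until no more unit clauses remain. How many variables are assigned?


Unit propagation repeatedly assigns the literal in any unit clause, then simplifies.
Assignments in order: x4 = F, x3 = F.
No further unit clauses remain.
Total variables assigned = 2.

2


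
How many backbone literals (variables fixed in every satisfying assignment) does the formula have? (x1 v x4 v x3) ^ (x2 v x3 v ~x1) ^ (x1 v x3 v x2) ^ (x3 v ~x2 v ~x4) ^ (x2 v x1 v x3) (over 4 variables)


Find all satisfying assignments: 9 model(s).
Check which variables have the same value in every model.
No variable is fixed across all models.
Backbone size = 0.

0


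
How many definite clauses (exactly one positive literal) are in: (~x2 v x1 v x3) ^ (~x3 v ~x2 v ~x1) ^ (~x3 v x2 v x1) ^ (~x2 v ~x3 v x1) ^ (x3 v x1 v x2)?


A definite clause has exactly one positive literal.
Clause 1: 2 positive -> not definite
Clause 2: 0 positive -> not definite
Clause 3: 2 positive -> not definite
Clause 4: 1 positive -> definite
Clause 5: 3 positive -> not definite
Definite clause count = 1.

1


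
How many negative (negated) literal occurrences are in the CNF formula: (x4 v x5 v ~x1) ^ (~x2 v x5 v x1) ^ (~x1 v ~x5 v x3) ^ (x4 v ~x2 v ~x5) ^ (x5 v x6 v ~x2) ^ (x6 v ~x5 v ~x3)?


Scan each clause for negated literals.
Clause 1: 1 negative; Clause 2: 1 negative; Clause 3: 2 negative; Clause 4: 2 negative; Clause 5: 1 negative; Clause 6: 2 negative.
Total negative literal occurrences = 9.

9


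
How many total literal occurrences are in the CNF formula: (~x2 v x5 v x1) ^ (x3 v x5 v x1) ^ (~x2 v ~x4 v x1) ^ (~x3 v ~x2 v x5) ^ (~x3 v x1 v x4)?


Clause lengths: 3, 3, 3, 3, 3.
Sum = 3 + 3 + 3 + 3 + 3 = 15.

15


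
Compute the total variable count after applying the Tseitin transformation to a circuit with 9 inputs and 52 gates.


The Tseitin transformation introduces one auxiliary variable per gate.
Total variables = inputs + gates = 9 + 52 = 61.

61


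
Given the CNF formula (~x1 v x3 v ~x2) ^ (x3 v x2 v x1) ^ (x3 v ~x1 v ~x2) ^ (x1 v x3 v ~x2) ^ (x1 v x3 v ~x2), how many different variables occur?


Identify each distinct variable in the formula.
Variables found: x1, x2, x3.
Total distinct variables = 3.

3


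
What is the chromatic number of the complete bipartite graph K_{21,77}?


K_{21,77} is bipartite by definition: the two parts are independent sets, with every edge crossing between them.
Color all vertices in one part with color 1 and all vertices in the other part with color 2.
Since the graph has at least one edge, one color does not suffice.
Chromatic number = 2.

2


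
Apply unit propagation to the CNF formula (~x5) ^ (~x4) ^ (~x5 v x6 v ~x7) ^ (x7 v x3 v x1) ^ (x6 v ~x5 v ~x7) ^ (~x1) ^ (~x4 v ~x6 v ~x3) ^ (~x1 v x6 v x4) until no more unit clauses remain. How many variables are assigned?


Unit propagation repeatedly assigns the literal in any unit clause, then simplifies.
Assignments in order: x5 = F, x4 = F, x1 = F.
No further unit clauses remain.
Total variables assigned = 3.

3


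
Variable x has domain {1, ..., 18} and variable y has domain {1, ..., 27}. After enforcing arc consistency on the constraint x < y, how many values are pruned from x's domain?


For the constraint x < y, x needs a supporting value in y's domain.
x can be at most 26 (one less than y's maximum).
Valid x values from domain: 18 out of 18.
Pruned = 18 - 18 = 0.

0


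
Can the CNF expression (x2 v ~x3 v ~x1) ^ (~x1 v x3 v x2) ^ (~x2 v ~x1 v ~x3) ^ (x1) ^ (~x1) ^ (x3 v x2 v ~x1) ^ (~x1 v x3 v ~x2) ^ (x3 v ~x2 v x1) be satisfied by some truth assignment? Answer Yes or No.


Check all 8 possible truth assignments.
Number of satisfying assignments found: 0.
The formula is unsatisfiable.

No


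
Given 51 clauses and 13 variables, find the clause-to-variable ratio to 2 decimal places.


Clause-to-variable ratio = clauses / variables.
51 / 13 = 3.92.

3.92


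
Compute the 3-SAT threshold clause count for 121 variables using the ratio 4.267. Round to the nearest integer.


The 3-SAT phase transition occurs at approximately 4.267 clauses per variable.
m = 4.267 * 121 = 516.307.
Rounded to nearest integer: 516.

516


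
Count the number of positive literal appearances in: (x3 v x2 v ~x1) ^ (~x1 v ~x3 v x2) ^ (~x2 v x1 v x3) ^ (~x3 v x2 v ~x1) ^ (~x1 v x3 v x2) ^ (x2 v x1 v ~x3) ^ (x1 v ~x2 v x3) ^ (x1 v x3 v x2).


Scan each clause for unnegated literals.
Clause 1: 2 positive; Clause 2: 1 positive; Clause 3: 2 positive; Clause 4: 1 positive; Clause 5: 2 positive; Clause 6: 2 positive; Clause 7: 2 positive; Clause 8: 3 positive.
Total positive literal occurrences = 15.

15


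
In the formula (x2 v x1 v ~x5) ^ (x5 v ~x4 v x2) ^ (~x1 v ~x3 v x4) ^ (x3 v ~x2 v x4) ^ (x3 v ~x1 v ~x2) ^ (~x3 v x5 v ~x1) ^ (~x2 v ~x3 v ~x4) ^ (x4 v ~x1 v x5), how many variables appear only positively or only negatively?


A pure literal appears in only one polarity across all clauses.
No pure literals found.
Count = 0.

0


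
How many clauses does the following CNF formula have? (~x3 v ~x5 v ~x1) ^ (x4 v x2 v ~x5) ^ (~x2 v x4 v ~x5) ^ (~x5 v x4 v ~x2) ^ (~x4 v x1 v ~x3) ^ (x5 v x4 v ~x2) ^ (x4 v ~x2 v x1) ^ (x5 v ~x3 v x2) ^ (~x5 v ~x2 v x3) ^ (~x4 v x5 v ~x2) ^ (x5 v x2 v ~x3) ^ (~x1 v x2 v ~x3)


Each group enclosed in parentheses joined by ^ is one clause.
Counting the conjuncts: 12 clauses.

12


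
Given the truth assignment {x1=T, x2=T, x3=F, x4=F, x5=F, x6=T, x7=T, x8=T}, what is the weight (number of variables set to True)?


The weight is the number of variables assigned True.
True variables: x1, x2, x6, x7, x8.
Weight = 5.

5


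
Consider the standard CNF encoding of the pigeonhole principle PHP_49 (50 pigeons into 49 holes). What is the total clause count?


The PHP encoding has two parts:
1) At-least-one-hole clauses: 50 (one per pigeon, each with 49 literals).
2) At-most-one-pigeon-per-hole clauses: 49 holes * C(50,2) = 49 * 1225 = 60025.
Total clauses = 50 + 60025 = 60075.

60075


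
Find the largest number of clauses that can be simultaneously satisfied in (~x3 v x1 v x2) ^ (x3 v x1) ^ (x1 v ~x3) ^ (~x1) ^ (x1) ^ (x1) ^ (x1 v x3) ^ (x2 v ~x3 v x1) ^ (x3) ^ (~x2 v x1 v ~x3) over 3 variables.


Enumerate all 8 truth assignments.
For each, count how many of the 10 clauses are satisfied.
The formula is not fully satisfiable, so the maximum is below 10.
Maximum simultaneously satisfiable clauses = 9.

9


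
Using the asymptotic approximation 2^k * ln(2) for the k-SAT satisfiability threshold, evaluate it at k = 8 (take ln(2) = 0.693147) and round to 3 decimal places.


Using the asymptotic formula: threshold ~ 2^k * ln(2).
2^8 = 256.
256 * 0.693147 = 177.446.

177.446


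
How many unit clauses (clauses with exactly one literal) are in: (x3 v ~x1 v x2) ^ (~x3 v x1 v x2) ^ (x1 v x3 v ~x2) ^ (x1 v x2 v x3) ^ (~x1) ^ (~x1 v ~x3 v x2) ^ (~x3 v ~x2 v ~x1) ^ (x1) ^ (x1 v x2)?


A unit clause contains exactly one literal.
Unit clauses found: (~x1), (x1).
Count = 2.

2


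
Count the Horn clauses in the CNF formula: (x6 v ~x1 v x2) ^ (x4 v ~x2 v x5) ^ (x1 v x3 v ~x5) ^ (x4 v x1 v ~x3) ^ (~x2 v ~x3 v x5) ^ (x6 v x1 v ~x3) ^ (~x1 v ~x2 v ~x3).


A Horn clause has at most one positive literal.
Clause 1: 2 positive lit(s) -> not Horn
Clause 2: 2 positive lit(s) -> not Horn
Clause 3: 2 positive lit(s) -> not Horn
Clause 4: 2 positive lit(s) -> not Horn
Clause 5: 1 positive lit(s) -> Horn
Clause 6: 2 positive lit(s) -> not Horn
Clause 7: 0 positive lit(s) -> Horn
Total Horn clauses = 2.

2


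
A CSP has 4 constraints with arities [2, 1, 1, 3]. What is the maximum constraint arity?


The arities are: 2, 1, 1, 3.
Scan for the maximum value.
Maximum arity = 3.

3


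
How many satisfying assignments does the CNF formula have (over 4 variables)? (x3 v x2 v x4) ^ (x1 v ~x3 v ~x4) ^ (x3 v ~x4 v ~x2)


Enumerate all 16 truth assignments over 4 variables.
Test each against every clause.
Satisfying assignments found: 10.

10


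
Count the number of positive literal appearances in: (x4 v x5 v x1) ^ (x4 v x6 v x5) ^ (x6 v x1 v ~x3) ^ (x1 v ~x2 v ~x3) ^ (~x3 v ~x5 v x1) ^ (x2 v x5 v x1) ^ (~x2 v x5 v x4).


Scan each clause for unnegated literals.
Clause 1: 3 positive; Clause 2: 3 positive; Clause 3: 2 positive; Clause 4: 1 positive; Clause 5: 1 positive; Clause 6: 3 positive; Clause 7: 2 positive.
Total positive literal occurrences = 15.

15


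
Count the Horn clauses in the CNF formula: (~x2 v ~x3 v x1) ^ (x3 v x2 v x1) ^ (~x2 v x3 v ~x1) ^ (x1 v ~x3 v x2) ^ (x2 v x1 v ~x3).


A Horn clause has at most one positive literal.
Clause 1: 1 positive lit(s) -> Horn
Clause 2: 3 positive lit(s) -> not Horn
Clause 3: 1 positive lit(s) -> Horn
Clause 4: 2 positive lit(s) -> not Horn
Clause 5: 2 positive lit(s) -> not Horn
Total Horn clauses = 2.

2


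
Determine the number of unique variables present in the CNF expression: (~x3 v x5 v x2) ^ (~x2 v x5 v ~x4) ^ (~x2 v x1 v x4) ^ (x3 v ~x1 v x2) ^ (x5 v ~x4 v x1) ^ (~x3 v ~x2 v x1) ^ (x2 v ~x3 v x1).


Identify each distinct variable in the formula.
Variables found: x1, x2, x3, x4, x5.
Total distinct variables = 5.

5


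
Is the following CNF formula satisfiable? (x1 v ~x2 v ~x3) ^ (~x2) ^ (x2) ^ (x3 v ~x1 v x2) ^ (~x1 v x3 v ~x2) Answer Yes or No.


Check all 8 possible truth assignments.
Number of satisfying assignments found: 0.
The formula is unsatisfiable.

No


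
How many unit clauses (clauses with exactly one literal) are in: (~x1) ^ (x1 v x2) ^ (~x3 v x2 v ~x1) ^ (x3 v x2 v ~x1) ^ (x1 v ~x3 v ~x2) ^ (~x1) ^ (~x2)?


A unit clause contains exactly one literal.
Unit clauses found: (~x1), (~x1), (~x2).
Count = 3.

3


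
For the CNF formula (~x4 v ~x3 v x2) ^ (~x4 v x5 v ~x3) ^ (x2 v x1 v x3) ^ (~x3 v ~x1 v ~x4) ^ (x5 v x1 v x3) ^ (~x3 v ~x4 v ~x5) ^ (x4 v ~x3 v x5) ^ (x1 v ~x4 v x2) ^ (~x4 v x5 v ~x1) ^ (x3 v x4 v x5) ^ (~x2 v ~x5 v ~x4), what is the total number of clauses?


Each group enclosed in parentheses joined by ^ is one clause.
Counting the conjuncts: 11 clauses.

11


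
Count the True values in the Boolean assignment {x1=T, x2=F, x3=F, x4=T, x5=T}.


The weight is the number of variables assigned True.
True variables: x1, x4, x5.
Weight = 3.

3


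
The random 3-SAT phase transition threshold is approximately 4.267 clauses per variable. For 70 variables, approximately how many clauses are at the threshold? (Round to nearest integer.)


The 3-SAT phase transition occurs at approximately 4.267 clauses per variable.
m = 4.267 * 70 = 298.69.
Rounded to nearest integer: 299.

299


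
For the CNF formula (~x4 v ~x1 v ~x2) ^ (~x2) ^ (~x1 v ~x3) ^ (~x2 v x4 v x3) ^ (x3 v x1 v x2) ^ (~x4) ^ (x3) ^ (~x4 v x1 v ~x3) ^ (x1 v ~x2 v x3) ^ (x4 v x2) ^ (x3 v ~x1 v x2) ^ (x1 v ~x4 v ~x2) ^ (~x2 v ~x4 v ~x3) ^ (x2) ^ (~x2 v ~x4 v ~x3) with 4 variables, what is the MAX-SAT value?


Enumerate all 16 truth assignments.
For each, count how many of the 15 clauses are satisfied.
The formula is not fully satisfiable, so the maximum is below 15.
Maximum simultaneously satisfiable clauses = 14.

14


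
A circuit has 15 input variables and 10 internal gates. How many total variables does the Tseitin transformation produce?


The Tseitin transformation introduces one auxiliary variable per gate.
Total variables = inputs + gates = 15 + 10 = 25.

25


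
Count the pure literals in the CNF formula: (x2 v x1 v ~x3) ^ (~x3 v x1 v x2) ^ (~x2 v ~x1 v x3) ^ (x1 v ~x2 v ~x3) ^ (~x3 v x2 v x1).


A pure literal appears in only one polarity across all clauses.
No pure literals found.
Count = 0.

0


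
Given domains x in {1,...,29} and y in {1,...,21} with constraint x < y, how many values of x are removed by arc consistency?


For the constraint x < y, x needs a supporting value in y's domain.
x can be at most 20 (one less than y's maximum).
Valid x values from domain: 20 out of 29.
Pruned = 29 - 20 = 9.

9


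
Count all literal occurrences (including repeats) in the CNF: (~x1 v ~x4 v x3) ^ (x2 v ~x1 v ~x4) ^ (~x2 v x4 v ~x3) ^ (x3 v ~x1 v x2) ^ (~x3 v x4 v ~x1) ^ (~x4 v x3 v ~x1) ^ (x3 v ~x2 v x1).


Clause lengths: 3, 3, 3, 3, 3, 3, 3.
Sum = 3 + 3 + 3 + 3 + 3 + 3 + 3 = 21.

21


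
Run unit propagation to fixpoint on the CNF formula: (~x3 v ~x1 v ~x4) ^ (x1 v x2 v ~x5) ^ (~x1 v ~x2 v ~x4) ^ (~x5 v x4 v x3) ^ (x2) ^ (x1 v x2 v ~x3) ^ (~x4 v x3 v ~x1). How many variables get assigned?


Unit propagation repeatedly assigns the literal in any unit clause, then simplifies.
Assignments in order: x2 = T.
No further unit clauses remain.
Total variables assigned = 1.

1


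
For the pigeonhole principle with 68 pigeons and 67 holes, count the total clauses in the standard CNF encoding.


The PHP encoding has two parts:
1) At-least-one-hole clauses: 68 (one per pigeon, each with 67 literals).
2) At-most-one-pigeon-per-hole clauses: 67 holes * C(68,2) = 67 * 2278 = 152626.
Total clauses = 68 + 152626 = 152694.

152694


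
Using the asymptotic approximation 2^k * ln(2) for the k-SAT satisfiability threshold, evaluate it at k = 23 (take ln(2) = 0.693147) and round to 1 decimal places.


Using the asymptotic formula: threshold ~ 2^k * ln(2).
2^23 = 8388608.
8388608 * 0.693147 = 5814538.5.

5814538.5


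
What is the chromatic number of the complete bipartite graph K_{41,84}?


K_{41,84} is bipartite by definition: the two parts are independent sets, with every edge crossing between them.
Color all vertices in one part with color 1 and all vertices in the other part with color 2.
Since the graph has at least one edge, one color does not suffice.
Chromatic number = 2.

2


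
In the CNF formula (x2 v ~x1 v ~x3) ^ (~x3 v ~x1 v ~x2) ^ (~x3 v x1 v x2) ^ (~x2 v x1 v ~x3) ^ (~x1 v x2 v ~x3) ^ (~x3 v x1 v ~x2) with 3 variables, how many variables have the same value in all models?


Find all satisfying assignments: 4 model(s).
Check which variables have the same value in every model.
Fixed variables: x3=F.
Backbone size = 1.

1


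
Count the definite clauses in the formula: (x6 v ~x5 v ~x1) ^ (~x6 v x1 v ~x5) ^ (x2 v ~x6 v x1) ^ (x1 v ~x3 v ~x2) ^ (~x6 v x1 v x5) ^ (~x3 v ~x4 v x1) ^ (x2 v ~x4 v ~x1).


A definite clause has exactly one positive literal.
Clause 1: 1 positive -> definite
Clause 2: 1 positive -> definite
Clause 3: 2 positive -> not definite
Clause 4: 1 positive -> definite
Clause 5: 2 positive -> not definite
Clause 6: 1 positive -> definite
Clause 7: 1 positive -> definite
Definite clause count = 5.

5


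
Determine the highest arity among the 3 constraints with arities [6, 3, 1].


The arities are: 6, 3, 1.
Scan for the maximum value.
Maximum arity = 6.

6


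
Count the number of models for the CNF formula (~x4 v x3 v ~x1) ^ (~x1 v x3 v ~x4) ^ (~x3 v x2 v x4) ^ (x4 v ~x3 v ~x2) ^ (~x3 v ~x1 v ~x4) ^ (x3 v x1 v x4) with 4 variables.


Enumerate all 16 truth assignments over 4 variables.
Test each against every clause.
Satisfying assignments found: 6.

6


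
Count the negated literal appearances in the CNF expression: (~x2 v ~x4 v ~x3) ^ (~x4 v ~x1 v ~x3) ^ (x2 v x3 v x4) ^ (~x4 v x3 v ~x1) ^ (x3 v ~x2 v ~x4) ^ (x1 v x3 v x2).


Scan each clause for negated literals.
Clause 1: 3 negative; Clause 2: 3 negative; Clause 3: 0 negative; Clause 4: 2 negative; Clause 5: 2 negative; Clause 6: 0 negative.
Total negative literal occurrences = 10.

10


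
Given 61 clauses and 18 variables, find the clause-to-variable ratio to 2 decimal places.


Clause-to-variable ratio = clauses / variables.
61 / 18 = 3.39.

3.39


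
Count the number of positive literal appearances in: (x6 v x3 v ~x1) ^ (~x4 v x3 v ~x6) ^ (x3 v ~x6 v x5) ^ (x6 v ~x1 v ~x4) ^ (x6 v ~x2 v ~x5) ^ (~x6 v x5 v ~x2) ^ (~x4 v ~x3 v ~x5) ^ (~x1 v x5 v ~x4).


Scan each clause for unnegated literals.
Clause 1: 2 positive; Clause 2: 1 positive; Clause 3: 2 positive; Clause 4: 1 positive; Clause 5: 1 positive; Clause 6: 1 positive; Clause 7: 0 positive; Clause 8: 1 positive.
Total positive literal occurrences = 9.

9
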